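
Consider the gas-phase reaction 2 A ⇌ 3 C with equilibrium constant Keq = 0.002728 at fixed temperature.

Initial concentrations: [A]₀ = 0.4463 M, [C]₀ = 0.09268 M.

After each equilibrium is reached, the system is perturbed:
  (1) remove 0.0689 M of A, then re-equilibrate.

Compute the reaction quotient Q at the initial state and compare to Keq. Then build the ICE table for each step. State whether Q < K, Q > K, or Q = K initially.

Q₀ = 0.003997; Q > K (proceeds reverse)

Q₀ = 0.003997 vs Keq = 0.002728 ⇒ Q>K, reverse
Step 1:
                   A          C
  I           0.4463    0.09268
  C         0.006832   -0.01025
  E           0.4531    0.08243
  solve Keq expr → x = -0.003416; check Q = 0.002728
Then remove 0.0689 M of A.
Step 2:
                   A          C
  I           0.3842    0.08243
  C         0.005273  -0.007909
  E           0.3895    0.07452
  solve Keq expr → x = -0.002636; check Q = 0.002728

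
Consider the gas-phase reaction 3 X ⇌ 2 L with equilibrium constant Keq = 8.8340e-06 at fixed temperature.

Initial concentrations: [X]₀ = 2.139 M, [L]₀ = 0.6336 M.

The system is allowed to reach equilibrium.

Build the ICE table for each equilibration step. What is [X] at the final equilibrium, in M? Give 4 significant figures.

Q₀ = 0.04102 vs Keq = 8.8340e-06 ⇒ Q>K, reverse
Step 1:
                  X         L
  init        2.139    0.6336
  Δ          0.9265   -0.6176
  eq          3.065   0.01595
  solve Keq expr → x = -0.3088; check Q = 8.8340e-06

[X]_eq = 3.065 M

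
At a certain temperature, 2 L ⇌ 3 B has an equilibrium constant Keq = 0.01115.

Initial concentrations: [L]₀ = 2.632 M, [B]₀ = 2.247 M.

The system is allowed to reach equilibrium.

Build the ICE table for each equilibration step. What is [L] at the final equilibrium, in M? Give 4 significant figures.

[L]_eq = 3.769 M

Q₀ = 1.638 vs Keq = 0.01115 ⇒ Q>K, reverse
Step 1:
                  L         B
  init        2.632     2.247
  Δ           1.137    -1.706
  eq          3.769    0.5411
  solve Keq expr → x = -0.5686; check Q = 0.01115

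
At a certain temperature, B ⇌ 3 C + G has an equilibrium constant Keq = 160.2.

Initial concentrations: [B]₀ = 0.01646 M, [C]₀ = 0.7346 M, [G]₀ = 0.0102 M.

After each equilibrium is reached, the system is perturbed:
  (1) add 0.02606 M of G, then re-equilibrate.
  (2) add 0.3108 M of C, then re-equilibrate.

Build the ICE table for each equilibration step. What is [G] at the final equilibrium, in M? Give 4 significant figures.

Q₀ = 0.2457 vs Keq = 160.2 ⇒ Q<K, forward
Step 1:
                    B           C           G
  Initial     0.01646      0.7346      0.0102
  Change     -0.01638     0.04914     0.01638
  Equil    7.9875e-05      0.7837     0.02658
  solve Keq expr → x = 0.01638; check Q = 160.2
Then add 0.02606 M of G.
Step 2:
                    B           C           G
  Initial  7.9875e-05      0.7837     0.05264
  Change   7.7937e-05 -2.3381e-04 -7.7937e-05
  Equil    1.5781e-04      0.7835     0.05256
  solve Keq expr → x = -7.7937e-05; check Q = 160.2
Then add 0.3108 M of C.
Step 3:
                    B           C           G
  Initial  1.5781e-04       1.094     0.05256
  Change   2.6900e-04 -8.0701e-04 -2.6900e-04
  Equil    4.2681e-04       1.093     0.05229
  solve Keq expr → x = -2.6900e-04; check Q = 160.2

[G]_eq = 0.05229 M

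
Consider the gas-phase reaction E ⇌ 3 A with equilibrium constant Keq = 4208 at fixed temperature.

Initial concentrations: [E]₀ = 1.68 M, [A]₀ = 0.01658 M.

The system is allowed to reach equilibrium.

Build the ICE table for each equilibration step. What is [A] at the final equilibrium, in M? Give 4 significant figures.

Q₀ = 2.7130e-06 vs Keq = 4208 ⇒ Q<K, forward
Step 1:
                    E           A
  I              1.68     0.01658
  C            -1.651       4.953
  E           0.02916       4.969
  solve Keq expr → x = 1.651; check Q = 4208

[A]_eq = 4.969 M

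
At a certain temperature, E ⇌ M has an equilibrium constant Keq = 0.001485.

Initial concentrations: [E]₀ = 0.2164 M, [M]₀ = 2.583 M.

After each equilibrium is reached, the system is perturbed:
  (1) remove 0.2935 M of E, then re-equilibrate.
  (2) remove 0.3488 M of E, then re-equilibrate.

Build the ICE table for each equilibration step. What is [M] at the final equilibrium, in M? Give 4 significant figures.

[M]_eq = 0.003199 M

Q₀ = 11.94 vs Keq = 0.001485 ⇒ Q>K, reverse
Step 1:
                  E         M
  Initial    0.2164     2.583
  Change      2.579    -2.579
  Equil       2.795  0.004151
  solve Keq expr → x = -2.579; check Q = 0.001485
Then remove 0.2935 M of E.
Step 2:
                  E         M
  Initial     2.502  0.004151
  Change  4.3520e-04 -4.3520e-04
  Equil       2.502  0.003716
  solve Keq expr → x = -4.3520e-04; check Q = 0.001485
Then remove 0.3488 M of E.
Step 3:
                  E         M
  Initial     2.153  0.003716
  Change  5.1720e-04 -5.1720e-04
  Equil       2.154  0.003199
  solve Keq expr → x = -5.1720e-04; check Q = 0.001485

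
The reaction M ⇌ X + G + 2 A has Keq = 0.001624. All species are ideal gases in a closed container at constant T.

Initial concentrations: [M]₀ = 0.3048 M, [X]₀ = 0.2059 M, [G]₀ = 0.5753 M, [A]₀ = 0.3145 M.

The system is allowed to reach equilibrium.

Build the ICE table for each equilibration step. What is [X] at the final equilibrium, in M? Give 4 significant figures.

[X]_eq = 0.1058 M

Q₀ = 0.03844 vs Keq = 0.001624 ⇒ Q>K, reverse
Step 1:
                   M          X          G          A
  init        0.3048     0.2059     0.5753     0.3145
  Δ           0.1001    -0.1001    -0.1001    -0.2002
  eq          0.4049     0.1058     0.4752     0.1143
  solve Keq expr → x = -0.1001; check Q = 0.001624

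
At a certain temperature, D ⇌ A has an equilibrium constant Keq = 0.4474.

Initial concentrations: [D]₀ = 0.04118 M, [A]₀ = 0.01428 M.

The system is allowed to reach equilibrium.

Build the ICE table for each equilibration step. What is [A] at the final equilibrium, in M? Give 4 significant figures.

[A]_eq = 0.01714 M

Q₀ = 0.3468 vs Keq = 0.4474 ⇒ Q<K, forward
Step 1:
                    D           A
  init        0.04118     0.01428
  Δ         -0.002863    0.002863
  eq          0.03832     0.01714
  solve Keq expr → x = 0.002863; check Q = 0.4474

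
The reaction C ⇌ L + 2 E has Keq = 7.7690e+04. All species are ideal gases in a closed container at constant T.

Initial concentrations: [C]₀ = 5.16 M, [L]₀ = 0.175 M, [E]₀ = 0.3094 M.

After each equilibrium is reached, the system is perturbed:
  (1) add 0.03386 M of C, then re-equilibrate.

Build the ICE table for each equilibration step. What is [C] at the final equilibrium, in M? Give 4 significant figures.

Q₀ = 0.003247 vs Keq = 7.7690e+04 ⇒ Q<K, forward
Step 1:
                    C           L           E
  init           5.16       0.175      0.3094
  Δ            -5.152       5.152        10.3
  eq         0.007725       5.327       10.61
  solve Keq expr → x = 5.152; check Q = 7.7690e+04
Then add 0.03386 M of C.
Step 2:
                    C           L           E
  init        0.04158       5.327       10.61
  Δ          -0.03371     0.03371     0.06742
  eq         0.007873       5.361       10.68
  solve Keq expr → x = 0.03371; check Q = 7.7690e+04

[C]_eq = 0.007873 M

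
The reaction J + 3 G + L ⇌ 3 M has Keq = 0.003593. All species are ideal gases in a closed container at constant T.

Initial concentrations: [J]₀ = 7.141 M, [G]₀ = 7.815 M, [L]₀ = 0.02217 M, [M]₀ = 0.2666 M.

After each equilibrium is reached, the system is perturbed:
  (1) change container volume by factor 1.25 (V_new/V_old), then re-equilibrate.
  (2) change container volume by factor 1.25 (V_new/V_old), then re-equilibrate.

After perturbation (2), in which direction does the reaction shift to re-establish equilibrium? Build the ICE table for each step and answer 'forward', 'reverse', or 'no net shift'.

Direction: reverse

Q₀ = 2.5077e-04 vs Keq = 0.003593 ⇒ Q<K, forward
Step 1:
                    J           G           L           M
  Initial       7.141       7.815     0.02217      0.2666
  Change     -0.01931    -0.05793    -0.01931     0.05793
  Equil         7.122       7.757    0.002862      0.3245
  solve Keq expr → x = 0.01931; check Q = 0.003593
Then change container volume by factor 1.25 (V_new/V_old).
Step 2:
                    J           G           L           M
  Initial       5.697       6.206    0.002289      0.2596
  Change     0.001142    0.003425    0.001142   -0.003425
  Equil         5.698       6.209    0.003431      0.2562
  solve Keq expr → x = -0.001142; check Q = 0.003593
Then change container volume by factor 1.25 (V_new/V_old).
Step 3:
                    J           G           L           M
  Initial       4.559       4.967    0.002745       0.205
  Change     0.001294    0.003882    0.001294   -0.003882
  Equil          4.56       4.971    0.004039      0.2011
  solve Keq expr → x = -0.001294; check Q = 0.003593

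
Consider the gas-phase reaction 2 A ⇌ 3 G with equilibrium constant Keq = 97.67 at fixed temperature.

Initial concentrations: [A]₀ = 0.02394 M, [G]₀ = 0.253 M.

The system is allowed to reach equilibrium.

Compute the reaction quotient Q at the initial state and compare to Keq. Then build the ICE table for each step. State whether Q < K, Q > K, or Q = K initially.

Q₀ = 28.26 vs Keq = 97.67 ⇒ Q<K, forward
Step 1:
                  A         G
  Initial   0.02394     0.253
  Change  -0.009912   0.01487
  Equil     0.01403    0.2679
  solve Keq expr → x = 0.004956; check Q = 97.67

Q₀ = 28.26; Q < K (proceeds forward)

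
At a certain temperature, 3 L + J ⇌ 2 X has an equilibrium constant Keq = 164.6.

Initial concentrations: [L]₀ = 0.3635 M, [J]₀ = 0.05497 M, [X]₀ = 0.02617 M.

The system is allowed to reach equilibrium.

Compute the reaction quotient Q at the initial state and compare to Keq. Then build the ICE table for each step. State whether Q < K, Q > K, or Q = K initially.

Q₀ = 0.2594 vs Keq = 164.6 ⇒ Q<K, forward
Step 1:
                    L           J           X
  Initial      0.3635     0.05497     0.02617
  Change       -0.141      -0.047     0.09401
  Equil        0.2225    0.007967      0.1202
  solve Keq expr → x = 0.047; check Q = 164.6

Q₀ = 0.2594; Q < K (proceeds forward)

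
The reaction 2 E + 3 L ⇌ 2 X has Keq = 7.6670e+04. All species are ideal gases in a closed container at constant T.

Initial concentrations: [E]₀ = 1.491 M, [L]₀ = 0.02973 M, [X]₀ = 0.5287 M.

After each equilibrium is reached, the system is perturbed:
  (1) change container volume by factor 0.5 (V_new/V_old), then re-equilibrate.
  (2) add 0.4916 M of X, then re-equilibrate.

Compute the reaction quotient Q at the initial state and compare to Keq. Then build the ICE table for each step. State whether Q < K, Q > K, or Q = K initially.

Q₀ = 4785; Q < K (proceeds forward)

Q₀ = 4785 vs Keq = 7.6670e+04 ⇒ Q<K, forward
Step 1:
                    E           L           X
  I             1.491     0.02973      0.5287
  C           -0.0118     -0.0177      0.0118
  E             1.479     0.01203      0.5405
  solve Keq expr → x = 0.0059; check Q = 7.6670e+04
Then change container volume by factor 0.5 (V_new/V_old).
Step 2:
                    E           L           X
  I             2.958     0.02406       1.081
  C         -0.007967    -0.01195    0.007967
  E              2.95     0.01211       1.089
  solve Keq expr → x = 0.003983; check Q = 7.6670e+04
Then add 0.4916 M of X.
Step 3:
                    E           L           X
  I              2.95     0.01211       1.581
  C          0.002261    0.003392   -0.002261
  E             2.953      0.0155       1.578
  solve Keq expr → x = -0.001131; check Q = 7.6670e+04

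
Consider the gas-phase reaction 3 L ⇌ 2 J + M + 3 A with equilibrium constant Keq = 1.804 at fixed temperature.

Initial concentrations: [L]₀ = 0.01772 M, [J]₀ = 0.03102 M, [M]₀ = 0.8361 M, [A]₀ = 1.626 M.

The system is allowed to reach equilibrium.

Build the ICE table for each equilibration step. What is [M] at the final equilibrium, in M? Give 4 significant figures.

[M]_eq = 0.8249 M

Q₀ = 621.6 vs Keq = 1.804 ⇒ Q>K, reverse
Step 1:
                    L           J           M           A
  Initial     0.01772     0.03102      0.8361       1.626
  Change      0.03367    -0.02245    -0.01122    -0.03367
  Equil       0.05139    0.008574      0.8249       1.592
  solve Keq expr → x = -0.01122; check Q = 1.804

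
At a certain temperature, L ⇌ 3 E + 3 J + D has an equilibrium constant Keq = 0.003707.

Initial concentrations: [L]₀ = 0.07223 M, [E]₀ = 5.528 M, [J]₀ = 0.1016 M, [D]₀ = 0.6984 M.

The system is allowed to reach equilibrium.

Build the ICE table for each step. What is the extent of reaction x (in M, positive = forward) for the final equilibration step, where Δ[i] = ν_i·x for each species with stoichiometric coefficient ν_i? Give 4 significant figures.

Q₀ = 1.713 vs Keq = 0.003707 ⇒ Q>K, reverse
Step 1:
                   L          E          J          D
  Initial    0.07223      5.528     0.1016     0.6984
  Change     0.02882   -0.08646   -0.08646   -0.02882
  Equil        0.101      5.442    0.01514     0.6696
  solve Keq expr → x = -0.02882; check Q = 0.003707

x = -0.02882 M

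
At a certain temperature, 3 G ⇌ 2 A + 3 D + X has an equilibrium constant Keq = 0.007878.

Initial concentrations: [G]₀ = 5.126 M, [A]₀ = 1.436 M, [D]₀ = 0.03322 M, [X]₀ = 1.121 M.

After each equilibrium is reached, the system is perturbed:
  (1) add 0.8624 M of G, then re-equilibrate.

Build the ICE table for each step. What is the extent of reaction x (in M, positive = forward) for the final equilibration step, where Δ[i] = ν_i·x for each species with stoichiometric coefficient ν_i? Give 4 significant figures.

x = 0.02653 M

Q₀ = 6.2918e-07 vs Keq = 0.007878 ⇒ Q<K, forward
Step 1:
                   G          A          D          X
  Initial      5.126      1.436    0.03322      1.121
  Change     -0.5343     0.3562     0.5343     0.1781
  Equil        4.592      1.792     0.5675      1.299
  solve Keq expr → x = 0.1781; check Q = 0.007878
Then add 0.8624 M of G.
Step 2:
                   G          A          D          X
  Initial      5.454      1.792     0.5675      1.299
  Change    -0.07958    0.05306    0.07958    0.02653
  Equil        5.375      1.845     0.6471      1.326
  solve Keq expr → x = 0.02653; check Q = 0.007878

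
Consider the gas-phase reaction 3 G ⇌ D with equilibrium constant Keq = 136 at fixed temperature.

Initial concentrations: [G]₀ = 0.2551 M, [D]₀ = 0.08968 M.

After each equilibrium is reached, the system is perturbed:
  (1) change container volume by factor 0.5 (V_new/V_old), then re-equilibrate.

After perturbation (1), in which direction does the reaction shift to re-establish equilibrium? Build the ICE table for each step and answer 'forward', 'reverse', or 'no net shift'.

Direction: forward

Q₀ = 5.402 vs Keq = 136 ⇒ Q<K, forward
Step 1:
                   G          D
  I           0.2551    0.08968
  C          -0.1539     0.0513
  E           0.1012      0.141
  solve Keq expr → x = 0.0513; check Q = 136
Then change container volume by factor 0.5 (V_new/V_old).
Step 2:
                   G          D
  I           0.2024      0.282
  C         -0.07141     0.0238
  E            0.131     0.3058
  solve Keq expr → x = 0.0238; check Q = 136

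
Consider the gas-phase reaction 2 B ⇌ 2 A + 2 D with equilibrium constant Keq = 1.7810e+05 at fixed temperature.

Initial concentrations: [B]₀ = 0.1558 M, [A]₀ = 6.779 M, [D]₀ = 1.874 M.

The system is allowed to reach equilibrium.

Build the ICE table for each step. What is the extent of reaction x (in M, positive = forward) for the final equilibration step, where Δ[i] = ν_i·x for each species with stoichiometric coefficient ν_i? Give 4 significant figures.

Q₀ = 6649 vs Keq = 1.7810e+05 ⇒ Q<K, forward
Step 1:
                   B          A          D
  I           0.1558      6.779      1.874
  C          -0.1231     0.1231     0.1231
  E          0.03266      6.902      1.997
  solve Keq expr → x = 0.06157; check Q = 1.7810e+05

x = 0.06157 M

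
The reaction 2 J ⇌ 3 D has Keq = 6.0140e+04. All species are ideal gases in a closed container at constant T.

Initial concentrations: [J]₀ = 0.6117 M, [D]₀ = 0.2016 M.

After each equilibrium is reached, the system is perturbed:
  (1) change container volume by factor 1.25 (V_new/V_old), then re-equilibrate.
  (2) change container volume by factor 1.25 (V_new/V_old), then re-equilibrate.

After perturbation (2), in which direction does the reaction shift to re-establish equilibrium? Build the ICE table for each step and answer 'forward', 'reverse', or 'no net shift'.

Direction: forward

Q₀ = 0.0219 vs Keq = 6.0140e+04 ⇒ Q<K, forward
Step 1:
                   J          D
  Initial     0.6117     0.2016
  Change     -0.6069     0.9104
  Equil     0.004781      1.112
  solve Keq expr → x = 0.3035; check Q = 6.0140e+04
Then change container volume by factor 1.25 (V_new/V_old).
Step 2:
                   J          D
  Initial   0.003825     0.8896
  Change  -4.0037e-04 6.0056e-04
  Equil     0.003425     0.8902
  solve Keq expr → x = 2.0019e-04; check Q = 6.0140e+04
Then change container volume by factor 1.25 (V_new/V_old).
Step 3:
                   J          D
  Initial    0.00274     0.7121
  Change  -2.8703e-04 4.3055e-04
  Equil     0.002453     0.7126
  solve Keq expr → x = 1.4352e-04; check Q = 6.0140e+04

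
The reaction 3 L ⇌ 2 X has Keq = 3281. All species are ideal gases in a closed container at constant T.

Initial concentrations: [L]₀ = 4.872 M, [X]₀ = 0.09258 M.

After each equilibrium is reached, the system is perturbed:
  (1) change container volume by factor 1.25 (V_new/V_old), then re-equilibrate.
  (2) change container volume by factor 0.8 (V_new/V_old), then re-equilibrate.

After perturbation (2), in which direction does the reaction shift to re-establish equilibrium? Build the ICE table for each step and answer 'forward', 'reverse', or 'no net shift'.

Q₀ = 7.4116e-05 vs Keq = 3281 ⇒ Q<K, forward
Step 1:
                    L           X
  Initial       4.872     0.09258
  Change       -4.725        3.15
  Equil        0.1474       3.242
  solve Keq expr → x = 1.575; check Q = 3281
Then change container volume by factor 1.25 (V_new/V_old).
Step 2:
                    L           X
  Initial      0.1179       2.594
  Change     0.008913   -0.005942
  Equil        0.1269       2.588
  solve Keq expr → x = -0.002971; check Q = 3281
Then change container volume by factor 0.8 (V_new/V_old).
Step 3:
                    L           X
  Initial      0.1586       3.235
  Change     -0.01114    0.007427
  Equil        0.1474       3.242
  solve Keq expr → x = 0.003714; check Q = 3281

Direction: forward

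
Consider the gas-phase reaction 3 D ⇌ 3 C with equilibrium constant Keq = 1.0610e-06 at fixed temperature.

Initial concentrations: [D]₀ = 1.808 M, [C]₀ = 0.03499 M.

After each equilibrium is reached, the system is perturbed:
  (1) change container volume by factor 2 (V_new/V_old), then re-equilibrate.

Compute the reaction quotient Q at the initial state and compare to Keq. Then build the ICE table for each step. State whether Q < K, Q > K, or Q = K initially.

Q₀ = 7.2483e-06; Q > K (proceeds reverse)

Q₀ = 7.2483e-06 vs Keq = 1.0610e-06 ⇒ Q>K, reverse
Step 1:
                  D         C
  Initial     1.808   0.03499
  Change    0.01638  -0.01638
  Equil       1.824   0.01861
  solve Keq expr → x = -0.005461; check Q = 1.0610e-06
Then change container volume by factor 2 (V_new/V_old).
Step 2:
                  D         C
  Initial    0.9122  0.009304
  Change          0         0
  Equil      0.9122  0.009304
  solve Keq expr → x = 0; check Q = 1.0610e-06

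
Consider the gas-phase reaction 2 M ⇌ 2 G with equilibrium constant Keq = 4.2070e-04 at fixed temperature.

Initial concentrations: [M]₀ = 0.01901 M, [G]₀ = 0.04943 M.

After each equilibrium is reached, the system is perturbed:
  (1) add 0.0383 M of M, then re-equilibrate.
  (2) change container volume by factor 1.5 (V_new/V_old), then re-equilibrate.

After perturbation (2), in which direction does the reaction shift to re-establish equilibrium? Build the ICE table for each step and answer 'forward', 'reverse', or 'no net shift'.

Q₀ = 6.761 vs Keq = 4.2070e-04 ⇒ Q>K, reverse
Step 1:
                    M           G
  Initial     0.01901     0.04943
  Change      0.04805    -0.04805
  Equil       0.06706    0.001376
  solve Keq expr → x = -0.02403; check Q = 4.2070e-04
Then add 0.0383 M of M.
Step 2:
                    M           G
  Initial      0.1054    0.001376
  Change  -7.6978e-04  7.6978e-04
  Equil        0.1046    0.002145
  solve Keq expr → x = 3.8489e-04; check Q = 4.2070e-04
Then change container volume by factor 1.5 (V_new/V_old).
Step 3:
                    M           G
  Initial     0.06973     0.00143
  Change            0           0
  Equil       0.06973     0.00143
  solve Keq expr → x = 0; check Q = 4.2070e-04

Direction: no net shift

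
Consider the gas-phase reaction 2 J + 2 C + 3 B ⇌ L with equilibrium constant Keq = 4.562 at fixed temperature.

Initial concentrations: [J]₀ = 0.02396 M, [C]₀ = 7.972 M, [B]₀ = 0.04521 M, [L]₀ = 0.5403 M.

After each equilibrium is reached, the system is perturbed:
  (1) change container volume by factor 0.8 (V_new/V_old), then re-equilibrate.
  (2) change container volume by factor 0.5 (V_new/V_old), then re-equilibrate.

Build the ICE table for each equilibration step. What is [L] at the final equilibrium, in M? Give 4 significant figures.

Q₀ = 1.6026e+05 vs Keq = 4.562 ⇒ Q>K, reverse
Step 1:
                   J          C          B          L
  init       0.02396      7.972    0.04521     0.5403
  Δ           0.1852     0.1852     0.2778   -0.09261
  eq          0.2092      8.157      0.323     0.4477
  solve Keq expr → x = -0.09261; check Q = 4.562
Then change container volume by factor 0.8 (V_new/V_old).
Step 2:
                   J          C          B          L
  init        0.2615       10.2     0.4038     0.5596
  Δ         -0.05988   -0.05988   -0.08982    0.02994
  eq          0.2016      10.14      0.314     0.5896
  solve Keq expr → x = 0.02994; check Q = 4.562
Then change container volume by factor 0.5 (V_new/V_old).
Step 3:
                   J          C          B          L
  init        0.4032      20.27     0.6279      1.179
  Δ          -0.2286    -0.2286    -0.3429     0.1143
  eq          0.1746      20.04      0.285      1.293
  solve Keq expr → x = 0.1143; check Q = 4.562

[L]_eq = 1.293 M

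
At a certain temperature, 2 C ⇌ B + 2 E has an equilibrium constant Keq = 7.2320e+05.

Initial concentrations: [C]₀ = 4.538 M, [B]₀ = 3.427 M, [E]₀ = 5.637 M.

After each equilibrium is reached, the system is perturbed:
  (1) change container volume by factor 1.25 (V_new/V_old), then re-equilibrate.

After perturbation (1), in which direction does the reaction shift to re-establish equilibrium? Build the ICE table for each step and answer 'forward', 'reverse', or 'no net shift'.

Direction: forward

Q₀ = 5.288 vs Keq = 7.2320e+05 ⇒ Q<K, forward
Step 1:
                  C         B         E
  I           4.538     3.427     5.637
  C           -4.51     2.255      4.51
  E         0.02844     5.682     10.15
  solve Keq expr → x = 2.255; check Q = 7.2320e+05
Then change container volume by factor 1.25 (V_new/V_old).
Step 2:
                  C         B         E
  I         0.02275     4.545     8.117
  C       -0.002393  0.001197  0.002393
  E         0.02036     4.547      8.12
  solve Keq expr → x = 0.001197; check Q = 7.2320e+05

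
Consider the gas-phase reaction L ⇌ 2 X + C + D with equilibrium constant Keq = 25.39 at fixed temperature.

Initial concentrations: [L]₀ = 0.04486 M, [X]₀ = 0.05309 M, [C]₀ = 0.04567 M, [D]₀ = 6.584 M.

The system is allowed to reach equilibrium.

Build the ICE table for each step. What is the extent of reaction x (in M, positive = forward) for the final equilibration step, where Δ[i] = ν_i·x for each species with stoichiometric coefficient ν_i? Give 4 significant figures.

Q₀ = 0.01889 vs Keq = 25.39 ⇒ Q<K, forward
Step 1:
                   L          X          C          D
  I          0.04486    0.05309    0.04567      6.584
  C         -0.04439    0.08877    0.04439    0.04439
  E       4.7316e-04     0.1419    0.09006      6.628
  solve Keq expr → x = 0.04439; check Q = 25.39

x = 0.04439 M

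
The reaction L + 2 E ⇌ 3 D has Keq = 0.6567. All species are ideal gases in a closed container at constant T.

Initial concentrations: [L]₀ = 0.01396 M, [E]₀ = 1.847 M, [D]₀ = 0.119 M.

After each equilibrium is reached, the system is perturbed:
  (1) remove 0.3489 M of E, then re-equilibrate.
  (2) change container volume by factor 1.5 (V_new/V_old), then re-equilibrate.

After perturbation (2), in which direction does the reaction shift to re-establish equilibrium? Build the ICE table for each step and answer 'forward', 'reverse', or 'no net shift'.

Q₀ = 0.03539 vs Keq = 0.6567 ⇒ Q<K, forward
Step 1:
                    L           E           D
  I           0.01396       1.847       0.119
  C          -0.01223    -0.02446     0.03669
  E           0.00173       1.823      0.1557
  solve Keq expr → x = 0.01223; check Q = 0.6567
Then remove 0.3489 M of E.
Step 2:
                    L           E           D
  I           0.00173       1.474      0.1557
  C        7.9153e-04    0.001583   -0.002375
  E          0.002522       1.475      0.1533
  solve Keq expr → x = -7.9153e-04; check Q = 0.6567
Then change container volume by factor 1.5 (V_new/V_old).
Step 3:
                    L           E           D
  I          0.001681      0.9835      0.1022
  C                 0           0           0
  E          0.001681      0.9835      0.1022
  solve Keq expr → x = 0; check Q = 0.6567

Direction: no net shift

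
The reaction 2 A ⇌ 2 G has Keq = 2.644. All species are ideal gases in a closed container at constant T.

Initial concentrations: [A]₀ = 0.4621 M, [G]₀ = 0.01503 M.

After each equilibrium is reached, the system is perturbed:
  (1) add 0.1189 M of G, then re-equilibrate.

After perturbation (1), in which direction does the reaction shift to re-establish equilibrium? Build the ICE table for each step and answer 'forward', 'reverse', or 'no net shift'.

Q₀ = 0.001058 vs Keq = 2.644 ⇒ Q<K, forward
Step 1:
                    A           G
  init         0.4621     0.01503
  Δ           -0.2804      0.2804
  eq           0.1817      0.2954
  solve Keq expr → x = 0.1402; check Q = 2.644
Then add 0.1189 M of G.
Step 2:
                    A           G
  init         0.1817      0.4143
  Δ           0.04528    -0.04528
  eq            0.227      0.3691
  solve Keq expr → x = -0.02264; check Q = 2.644

Direction: reverse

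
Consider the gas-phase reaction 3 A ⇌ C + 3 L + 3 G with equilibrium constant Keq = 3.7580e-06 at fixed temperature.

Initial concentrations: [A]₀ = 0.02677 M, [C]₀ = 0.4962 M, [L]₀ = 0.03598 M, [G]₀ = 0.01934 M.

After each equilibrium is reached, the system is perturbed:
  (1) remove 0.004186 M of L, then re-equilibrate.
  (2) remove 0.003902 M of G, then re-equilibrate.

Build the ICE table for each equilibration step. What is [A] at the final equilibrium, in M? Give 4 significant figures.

[A]_eq = 0.02625 M

Q₀ = 8.7149e-06 vs Keq = 3.7580e-06 ⇒ Q>K, reverse
Step 1:
                   A          C          L          G
  I          0.02677     0.4962    0.03598    0.01934
  C         0.002339 -7.7959e-04  -0.002339  -0.002339
  E          0.02911     0.4954    0.03364      0.017
  solve Keq expr → x = -7.7959e-04; check Q = 3.7580e-06
Then remove 0.004186 M of L.
Step 2:
                   A          C          L          G
  I          0.02911     0.4954    0.02946      0.017
  C        -0.001058 3.5256e-04   0.001058   0.001058
  E          0.02805     0.4958    0.03051    0.01806
  solve Keq expr → x = 3.5256e-04; check Q = 3.7580e-06
Then remove 0.003902 M of G.
Step 3:
                   A          C          L          G
  I          0.02805     0.4958    0.03051    0.01416
  C        -0.001798 5.9926e-04   0.001798   0.001798
  E          0.02625     0.4964    0.03231    0.01595
  solve Keq expr → x = 5.9926e-04; check Q = 3.7580e-06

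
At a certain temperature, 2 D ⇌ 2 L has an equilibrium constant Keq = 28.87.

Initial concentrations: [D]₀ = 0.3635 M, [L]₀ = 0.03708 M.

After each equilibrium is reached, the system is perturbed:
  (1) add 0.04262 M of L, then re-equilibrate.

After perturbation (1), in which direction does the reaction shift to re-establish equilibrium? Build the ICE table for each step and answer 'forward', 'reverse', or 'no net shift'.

Q₀ = 0.01041 vs Keq = 28.87 ⇒ Q<K, forward
Step 1:
                  D         L
  init       0.3635   0.03708
  Δ         -0.3006    0.3006
  eq        0.06285    0.3377
  solve Keq expr → x = 0.1503; check Q = 28.87
Then add 0.04262 M of L.
Step 2:
                  D         L
  init      0.06285    0.3803
  Δ        0.006688 -0.006688
  eq        0.06954    0.3737
  solve Keq expr → x = -0.003344; check Q = 28.87

Direction: reverse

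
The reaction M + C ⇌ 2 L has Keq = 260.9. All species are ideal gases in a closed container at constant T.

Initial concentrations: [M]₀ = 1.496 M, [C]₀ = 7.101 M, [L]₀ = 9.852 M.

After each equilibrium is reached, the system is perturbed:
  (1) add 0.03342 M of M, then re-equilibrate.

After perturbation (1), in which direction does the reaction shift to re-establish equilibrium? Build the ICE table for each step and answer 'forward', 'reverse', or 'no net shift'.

Direction: forward

Q₀ = 9.137 vs Keq = 260.9 ⇒ Q<K, forward
Step 1:
                  M         C         L
  Initial     1.496     7.101     9.852
  Change     -1.389    -1.389     2.778
  Equil       0.107     5.712     12.63
  solve Keq expr → x = 1.389; check Q = 260.9
Then add 0.03342 M of M.
Step 2:
                  M         C         L
  Initial    0.1405     5.712     12.63
  Change   -0.03174  -0.03174   0.06347
  Equil      0.1087      5.68     12.69
  solve Keq expr → x = 0.03174; check Q = 260.9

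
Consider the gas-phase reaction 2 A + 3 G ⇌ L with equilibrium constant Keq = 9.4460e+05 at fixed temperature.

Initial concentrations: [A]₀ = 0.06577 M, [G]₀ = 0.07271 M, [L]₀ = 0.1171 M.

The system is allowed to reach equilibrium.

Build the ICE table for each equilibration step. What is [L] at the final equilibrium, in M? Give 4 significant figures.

[L]_eq = 0.1277 M

Q₀ = 7.0424e+04 vs Keq = 9.4460e+05 ⇒ Q<K, forward
Step 1:
                    A           G           L
  init        0.06577     0.07271      0.1171
  Δ          -0.02124    -0.03186     0.01062
  eq          0.04453     0.04085      0.1277
  solve Keq expr → x = 0.01062; check Q = 9.4460e+05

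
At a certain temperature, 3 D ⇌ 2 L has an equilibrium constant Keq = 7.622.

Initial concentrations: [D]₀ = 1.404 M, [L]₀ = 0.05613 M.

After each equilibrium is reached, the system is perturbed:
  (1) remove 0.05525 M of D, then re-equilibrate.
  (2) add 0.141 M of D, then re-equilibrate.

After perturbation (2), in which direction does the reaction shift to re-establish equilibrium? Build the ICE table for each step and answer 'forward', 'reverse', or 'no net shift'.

Q₀ = 0.001138 vs Keq = 7.622 ⇒ Q<K, forward
Step 1:
                   D          L
  I            1.404    0.05613
  C          -0.9958     0.6639
  E           0.4082       0.72
  solve Keq expr → x = 0.3319; check Q = 7.622
Then remove 0.05525 M of D.
Step 2:
                   D          L
  I           0.3529       0.72
  C          0.04407   -0.02938
  E            0.397     0.6906
  solve Keq expr → x = -0.01469; check Q = 7.622
Then add 0.141 M of D.
Step 3:
                   D          L
  I            0.538     0.6906
  C          -0.1127    0.07514
  E           0.4253     0.7658
  solve Keq expr → x = 0.03757; check Q = 7.622

Direction: forward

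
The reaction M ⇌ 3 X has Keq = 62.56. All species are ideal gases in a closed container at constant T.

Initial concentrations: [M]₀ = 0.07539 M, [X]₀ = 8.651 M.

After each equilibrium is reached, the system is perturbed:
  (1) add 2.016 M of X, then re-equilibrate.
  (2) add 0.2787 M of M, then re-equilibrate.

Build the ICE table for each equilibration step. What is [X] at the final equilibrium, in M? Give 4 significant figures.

[X]_eq = 5.156 M

Q₀ = 8588 vs Keq = 62.56 ⇒ Q>K, reverse
Step 1:
                   M          X
  I          0.07539      8.651
  C            1.383     -4.149
  E            1.458      4.502
  solve Keq expr → x = -1.383; check Q = 62.56
Then add 2.016 M of X.
Step 2:
                   M          X
  I            1.458      6.518
  C           0.5133      -1.54
  E            1.972      4.978
  solve Keq expr → x = -0.5133; check Q = 62.56
Then add 0.2787 M of M.
Step 3:
                   M          X
  I             2.25      4.978
  C         -0.05937     0.1781
  E            2.191      5.156
  solve Keq expr → x = 0.05937; check Q = 62.56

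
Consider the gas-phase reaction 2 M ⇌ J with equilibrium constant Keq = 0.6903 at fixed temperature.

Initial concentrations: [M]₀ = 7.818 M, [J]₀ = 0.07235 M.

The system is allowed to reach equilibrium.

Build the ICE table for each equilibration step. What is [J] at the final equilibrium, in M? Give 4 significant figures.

[J]_eq = 2.948 M

Q₀ = 0.001184 vs Keq = 0.6903 ⇒ Q<K, forward
Step 1:
                  M         J
  Initial     7.818   0.07235
  Change     -5.751     2.876
  Equil       2.067     2.948
  solve Keq expr → x = 2.876; check Q = 0.6903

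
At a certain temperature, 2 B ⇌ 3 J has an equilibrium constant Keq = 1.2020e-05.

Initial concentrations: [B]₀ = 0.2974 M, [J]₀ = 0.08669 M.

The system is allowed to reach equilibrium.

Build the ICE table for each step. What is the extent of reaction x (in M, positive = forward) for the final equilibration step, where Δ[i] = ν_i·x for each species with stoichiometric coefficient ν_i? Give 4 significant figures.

Q₀ = 0.007366 vs Keq = 1.2020e-05 ⇒ Q>K, reverse
Step 1:
                    B           J
  I            0.2974     0.08669
  C           0.05024    -0.07536
  E            0.3476     0.01133
  solve Keq expr → x = -0.02512; check Q = 1.2020e-05

x = -0.02512 M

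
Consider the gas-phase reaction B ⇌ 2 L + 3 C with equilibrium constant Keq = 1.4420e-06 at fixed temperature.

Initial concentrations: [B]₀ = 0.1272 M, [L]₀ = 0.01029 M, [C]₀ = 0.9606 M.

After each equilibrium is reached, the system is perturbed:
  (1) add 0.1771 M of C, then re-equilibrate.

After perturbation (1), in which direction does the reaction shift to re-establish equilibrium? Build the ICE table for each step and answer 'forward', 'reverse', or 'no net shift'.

Direction: reverse

Q₀ = 7.3786e-04 vs Keq = 1.4420e-06 ⇒ Q>K, reverse
Step 1:
                    B           L           C
  Initial      0.1272     0.01029      0.9606
  Change     0.004908   -0.009816    -0.01472
  Equil        0.1321  4.7446e-04      0.9459
  solve Keq expr → x = -0.004908; check Q = 1.4420e-06
Then add 0.1771 M of C.
Step 2:
                    B           L           C
  Initial      0.1321  4.7446e-04       1.123
  Change   5.3767e-05 -1.0753e-04 -1.6130e-04
  Equil        0.1322  3.6692e-04       1.123
  solve Keq expr → x = -5.3767e-05; check Q = 1.4420e-06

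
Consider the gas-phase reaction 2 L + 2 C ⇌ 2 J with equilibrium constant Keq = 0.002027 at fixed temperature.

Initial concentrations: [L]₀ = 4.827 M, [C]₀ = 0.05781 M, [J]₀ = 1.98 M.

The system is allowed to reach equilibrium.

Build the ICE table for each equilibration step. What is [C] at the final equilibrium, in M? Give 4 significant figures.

[C]_eq = 1.585 M

Q₀ = 50.35 vs Keq = 0.002027 ⇒ Q>K, reverse
Step 1:
                  L         C         J
  I           4.827   0.05781      1.98
  C           1.527     1.527    -1.527
  E           6.354     1.585    0.4533
  solve Keq expr → x = -0.7634; check Q = 0.002027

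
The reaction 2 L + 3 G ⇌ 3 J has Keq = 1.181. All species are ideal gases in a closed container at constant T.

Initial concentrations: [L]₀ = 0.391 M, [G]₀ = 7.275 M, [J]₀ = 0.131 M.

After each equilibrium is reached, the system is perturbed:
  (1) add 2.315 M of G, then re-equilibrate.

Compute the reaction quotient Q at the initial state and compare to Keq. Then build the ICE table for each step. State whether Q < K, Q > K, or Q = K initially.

Q₀ = 3.8191e-05 vs Keq = 1.181 ⇒ Q<K, forward
Step 1:
                  L         G         J
  init        0.391     7.275     0.131
  Δ         -0.3619   -0.5428    0.5428
  eq        0.02914     6.732    0.6738
  solve Keq expr → x = 0.1809; check Q = 1.181
Then add 2.315 M of G.
Step 2:
                  L         G         J
  init      0.02914     9.047    0.6738
  Δ       -0.009773  -0.01466   0.01466
  eq        0.01936     9.033    0.6885
  solve Keq expr → x = 0.004887; check Q = 1.181

Q₀ = 3.8191e-05; Q < K (proceeds forward)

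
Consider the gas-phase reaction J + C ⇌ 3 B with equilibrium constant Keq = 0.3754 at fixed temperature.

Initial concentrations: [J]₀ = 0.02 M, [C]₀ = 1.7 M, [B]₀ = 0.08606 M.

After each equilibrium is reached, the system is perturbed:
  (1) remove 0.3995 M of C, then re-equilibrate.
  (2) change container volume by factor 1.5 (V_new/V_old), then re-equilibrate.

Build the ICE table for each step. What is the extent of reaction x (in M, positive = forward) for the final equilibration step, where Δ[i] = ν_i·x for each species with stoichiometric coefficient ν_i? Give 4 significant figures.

Q₀ = 0.01875 vs Keq = 0.3754 ⇒ Q<K, forward
Step 1:
                    J           C           B
  I              0.02         1.7     0.08606
  C          -0.01615    -0.01615     0.04845
  E           0.00385       1.684      0.1345
  solve Keq expr → x = 0.01615; check Q = 0.3754
Then remove 0.3995 M of C.
Step 2:
                    J           C           B
  I           0.00385       1.284      0.1345
  C        8.9724e-04  8.9724e-04   -0.002692
  E          0.004747       1.285      0.1318
  solve Keq expr → x = -8.9724e-04; check Q = 0.3754
Then change container volume by factor 1.5 (V_new/V_old).
Step 3:
                    J           C           B
  I          0.003165      0.8568     0.08788
  C       -8.6105e-04 -8.6105e-04    0.002583
  E          0.002304       0.856     0.09046
  solve Keq expr → x = 8.6105e-04; check Q = 0.3754

x = 8.6105e-04 M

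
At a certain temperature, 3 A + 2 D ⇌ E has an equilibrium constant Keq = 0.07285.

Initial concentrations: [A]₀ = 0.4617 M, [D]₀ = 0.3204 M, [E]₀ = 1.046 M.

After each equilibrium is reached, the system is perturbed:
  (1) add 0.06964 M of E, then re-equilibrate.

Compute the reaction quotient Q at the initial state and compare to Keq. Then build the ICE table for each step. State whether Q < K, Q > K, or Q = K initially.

Q₀ = 103.5 vs Keq = 0.07285 ⇒ Q>K, reverse
Step 1:
                    A           D           E
  I            0.4617      0.3204       1.046
  C             1.326      0.8841      -0.442
  E             1.788       1.204       0.604
  solve Keq expr → x = -0.442; check Q = 0.07285
Then add 0.06964 M of E.
Step 2:
                    A           D           E
  I             1.788       1.204      0.6736
  C           0.03349     0.02233    -0.01116
  E             1.821       1.227      0.6624
  solve Keq expr → x = -0.01116; check Q = 0.07285

Q₀ = 103.5; Q > K (proceeds reverse)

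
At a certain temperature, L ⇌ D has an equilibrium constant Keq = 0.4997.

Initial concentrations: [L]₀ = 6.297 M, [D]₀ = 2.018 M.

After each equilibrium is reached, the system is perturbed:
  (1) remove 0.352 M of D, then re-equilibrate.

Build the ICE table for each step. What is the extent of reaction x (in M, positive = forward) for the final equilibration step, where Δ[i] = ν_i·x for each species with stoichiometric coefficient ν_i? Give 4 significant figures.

Q₀ = 0.3205 vs Keq = 0.4997 ⇒ Q<K, forward
Step 1:
                   L          D
  I            6.297      2.018
  C          -0.7526     0.7526
  E            5.544      2.771
  solve Keq expr → x = 0.7526; check Q = 0.4997
Then remove 0.352 M of D.
Step 2:
                   L          D
  I            5.544      2.419
  C          -0.2347     0.2347
  E             5.31      2.653
  solve Keq expr → x = 0.2347; check Q = 0.4997

x = 0.2347 M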